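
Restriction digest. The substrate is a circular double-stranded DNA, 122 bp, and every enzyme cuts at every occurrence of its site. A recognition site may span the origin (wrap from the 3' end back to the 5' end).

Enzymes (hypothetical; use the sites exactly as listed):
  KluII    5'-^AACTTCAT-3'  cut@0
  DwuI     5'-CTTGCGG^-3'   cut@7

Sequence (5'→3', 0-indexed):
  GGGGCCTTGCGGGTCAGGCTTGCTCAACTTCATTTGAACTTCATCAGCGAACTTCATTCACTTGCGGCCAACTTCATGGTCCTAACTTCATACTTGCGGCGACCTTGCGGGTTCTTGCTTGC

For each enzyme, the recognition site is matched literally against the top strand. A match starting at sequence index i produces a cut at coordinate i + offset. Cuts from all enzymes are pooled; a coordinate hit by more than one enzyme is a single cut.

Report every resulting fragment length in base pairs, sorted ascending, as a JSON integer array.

[2,10,11,11,13,13,14,14,16,18]

Per-enzyme occurrences:
  KluII (AACTTCAT, off=0): starts [25, 36, 49, 69, 83] → cuts [25, 36, 49, 69, 83]
  DwuI (CTTGCGG, off=7): starts [5, 60, 92, 103, 117] → cuts [2, 12, 67, 99, 110]

Pooled cuts: [2, 12, 25, 36, 49, 67, 69, 83, 99, 110]

Fragments:
  2→12: 10 bp
  12→25: 13 bp
  25→36: 11 bp
  36→49: 13 bp
  49→67: 18 bp
  67→69: 2 bp
  69→83: 14 bp
  83→99: 16 bp
  99→110: 11 bp
  110→2 (wrap): 122-110+2 = 14 bp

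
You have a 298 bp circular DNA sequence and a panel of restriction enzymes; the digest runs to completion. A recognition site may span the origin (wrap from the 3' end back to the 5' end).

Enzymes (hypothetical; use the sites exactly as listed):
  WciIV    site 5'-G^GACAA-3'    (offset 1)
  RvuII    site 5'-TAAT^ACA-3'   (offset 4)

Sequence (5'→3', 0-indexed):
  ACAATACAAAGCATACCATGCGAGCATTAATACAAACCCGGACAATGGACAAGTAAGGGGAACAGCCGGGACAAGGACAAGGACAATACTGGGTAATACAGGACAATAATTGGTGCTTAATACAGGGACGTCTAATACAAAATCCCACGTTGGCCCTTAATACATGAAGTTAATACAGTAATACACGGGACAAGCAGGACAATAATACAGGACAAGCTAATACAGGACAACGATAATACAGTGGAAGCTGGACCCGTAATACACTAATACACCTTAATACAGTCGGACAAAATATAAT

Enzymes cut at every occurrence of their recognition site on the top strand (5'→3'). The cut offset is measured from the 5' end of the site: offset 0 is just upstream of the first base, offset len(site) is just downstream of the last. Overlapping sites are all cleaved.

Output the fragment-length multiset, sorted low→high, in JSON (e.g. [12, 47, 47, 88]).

Scan for sites:
  WciIV GGACAA/1: at [39, 46, 68, 74, 80, 100, 187, 196, 209, 224, 284] ⇒ [40, 47, 69, 75, 81, 101, 188, 197, 210, 225, 285]
  RvuII TAATACA/4: at [27, 93, 117, 132, 157, 170, 178, 202, 217, 233, 256, 264, 274, 294] ⇒ [0, 31, 97, 121, 136, 161, 174, 182, 206, 221, 237, 260, 268, 278]

All cut coordinates (distinct, sorted): [0, 31, 40, 47, 69, 75, 81, 97, 101, 121, 136, 161, 174, 182, 188, 197, 206, 210, 221, 225, 237, 260, 268, 278, 285]

Fragments:
  0→31: 31 bp
  31→40: 9 bp
  40→47: 7 bp
  47→69: 22 bp
  69→75: 6 bp
  75→81: 6 bp
  81→97: 16 bp
  97→101: 4 bp
  101→121: 20 bp
  121→136: 15 bp
  136→161: 25 bp
  161→174: 13 bp
  174→182: 8 bp
  182→188: 6 bp
  188→197: 9 bp
  197→206: 9 bp
  206→210: 4 bp
  210→221: 11 bp
  221→225: 4 bp
  225→237: 12 bp
  237→260: 23 bp
  260→268: 8 bp
  268→278: 10 bp
  278→285: 7 bp
  285→0 (wrap): 298-285+0 = 13 bp

[4,4,4,6,6,6,7,7,8,8,9,9,9,10,11,12,13,13,15,16,20,22,23,25,31]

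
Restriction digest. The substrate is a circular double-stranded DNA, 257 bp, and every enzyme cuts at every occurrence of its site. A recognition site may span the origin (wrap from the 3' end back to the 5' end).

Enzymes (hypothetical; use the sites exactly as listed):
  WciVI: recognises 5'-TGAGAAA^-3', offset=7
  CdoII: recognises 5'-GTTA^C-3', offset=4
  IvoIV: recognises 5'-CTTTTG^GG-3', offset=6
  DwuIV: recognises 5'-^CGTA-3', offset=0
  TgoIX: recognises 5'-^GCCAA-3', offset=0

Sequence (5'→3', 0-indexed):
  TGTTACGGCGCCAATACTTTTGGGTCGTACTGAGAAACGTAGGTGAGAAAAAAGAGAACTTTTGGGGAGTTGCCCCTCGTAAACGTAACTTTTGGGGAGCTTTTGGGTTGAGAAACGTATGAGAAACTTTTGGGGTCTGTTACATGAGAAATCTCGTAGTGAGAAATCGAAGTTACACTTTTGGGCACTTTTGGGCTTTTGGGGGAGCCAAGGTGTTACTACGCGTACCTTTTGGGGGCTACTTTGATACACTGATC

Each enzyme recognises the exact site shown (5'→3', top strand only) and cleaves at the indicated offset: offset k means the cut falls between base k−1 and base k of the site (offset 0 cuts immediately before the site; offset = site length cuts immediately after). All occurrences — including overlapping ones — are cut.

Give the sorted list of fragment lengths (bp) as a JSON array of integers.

Per-enzyme occurrences:
  WciVI TGAGAAA/7: at [30, 43, 108, 119, 144, 159] ⇒ [37, 50, 115, 126, 151, 166]
  CdoII GTTAC/4: at [1, 138, 171, 214] ⇒ [5, 142, 175, 218]
  IvoIV CTTTTGGG/6: at [16, 58, 88, 99, 126, 177, 187, 195, 228] ⇒ [22, 64, 94, 105, 132, 183, 193, 201, 234]
  DwuIV CGTA/0: at [25, 37, 77, 83, 115, 154, 223] ⇒ [25, 37, 77, 83, 115, 154, 223]
  TgoIX GCCAA/0: at [9, 206] ⇒ [9, 206]

Pooled cuts: [5, 9, 22, 25, 37, 50, 64, 77, 83, 94, 105, 115, 126, 132, 142, 151, 154, 166, 175, 183, 193, 201, 206, 218, 223, 234]

Fragments:
  5→9: 4 bp
  9→22: 13 bp
  22→25: 3 bp
  25→37: 12 bp
  37→50: 13 bp
  50→64: 14 bp
  64→77: 13 bp
  77→83: 6 bp
  83→94: 11 bp
  94→105: 11 bp
  105→115: 10 bp
  115→126: 11 bp
  126→132: 6 bp
  132→142: 10 bp
  142→151: 9 bp
  151→154: 3 bp
  154→166: 12 bp
  166→175: 9 bp
  175→183: 8 bp
  183→193: 10 bp
  193→201: 8 bp
  201→206: 5 bp
  206→218: 12 bp
  218→223: 5 bp
  223→234: 11 bp
  234→5 (wrap): 257-234+5 = 28 bp

[3,3,4,5,5,6,6,8,8,9,9,10,10,10,11,11,11,11,12,12,12,13,13,13,14,28]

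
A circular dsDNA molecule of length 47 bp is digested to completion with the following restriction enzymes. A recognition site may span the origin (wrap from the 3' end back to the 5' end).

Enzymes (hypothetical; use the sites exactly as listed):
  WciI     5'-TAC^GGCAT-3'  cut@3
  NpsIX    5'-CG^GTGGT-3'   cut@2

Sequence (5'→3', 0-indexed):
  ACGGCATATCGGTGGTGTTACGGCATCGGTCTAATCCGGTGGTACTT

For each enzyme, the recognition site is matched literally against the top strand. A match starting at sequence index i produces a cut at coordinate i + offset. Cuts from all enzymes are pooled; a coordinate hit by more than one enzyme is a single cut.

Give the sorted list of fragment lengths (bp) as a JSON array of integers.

Scan for sites:
  WciI TACGGCAT/3: at [18, 46] ⇒ [2, 21]
  NpsIX CGGTGGT/2: at [9, 36] ⇒ [11, 38]

All cut coordinates (distinct, sorted): [2, 11, 21, 38]

Fragment lengths:
  2→11: 9 bp
  11→21: 10 bp
  21→38: 17 bp
  38→2 (wrap): 47-38+2 = 11 bp

[9,10,11,17]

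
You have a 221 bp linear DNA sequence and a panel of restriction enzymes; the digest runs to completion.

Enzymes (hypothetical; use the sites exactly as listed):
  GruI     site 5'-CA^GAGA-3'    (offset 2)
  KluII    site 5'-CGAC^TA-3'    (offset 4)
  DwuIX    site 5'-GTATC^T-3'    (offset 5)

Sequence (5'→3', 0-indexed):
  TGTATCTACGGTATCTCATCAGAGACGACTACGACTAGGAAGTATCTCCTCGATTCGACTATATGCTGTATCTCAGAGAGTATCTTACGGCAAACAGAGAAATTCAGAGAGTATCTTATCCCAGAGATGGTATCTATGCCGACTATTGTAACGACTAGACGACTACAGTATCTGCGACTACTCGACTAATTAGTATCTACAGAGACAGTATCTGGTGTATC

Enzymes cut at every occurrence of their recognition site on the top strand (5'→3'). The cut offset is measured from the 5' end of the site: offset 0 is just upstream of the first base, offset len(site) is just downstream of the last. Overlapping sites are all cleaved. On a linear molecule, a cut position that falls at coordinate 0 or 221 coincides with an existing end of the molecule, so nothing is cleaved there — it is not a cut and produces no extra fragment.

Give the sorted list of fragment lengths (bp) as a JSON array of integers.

Site scan:
  GruI (CAGAGA, off=2): starts [19, 73, 94, 104, 121, 199] → cuts [21, 75, 96, 106, 123, 201]
  KluII (CGACTA, off=4): starts [25, 31, 55, 139, 151, 159, 174, 182] → cuts [29, 35, 59, 143, 155, 163, 178, 186]
  DwuIX (GTATCT, off=5): starts [1, 10, 41, 67, 79, 110, 129, 167, 192, 207] → cuts [6, 15, 46, 72, 84, 115, 134, 172, 197, 212]

Pooled cuts: [6, 15, 21, 29, 35, 46, 59, 72, 75, 84, 96, 106, 115, 123, 134, 143, 155, 163, 172, 178, 186, 197, 201, 212]

Fragments:
  [0,6): 6 bp
  [6,15): 9 bp
  [15,21): 6 bp
  [21,29): 8 bp
  [29,35): 6 bp
  [35,46): 11 bp
  [46,59): 13 bp
  [59,72): 13 bp
  [72,75): 3 bp
  [75,84): 9 bp
  [84,96): 12 bp
  [96,106): 10 bp
  [106,115): 9 bp
  [115,123): 8 bp
  [123,134): 11 bp
  [134,143): 9 bp
  [143,155): 12 bp
  [155,163): 8 bp
  [163,172): 9 bp
  [172,178): 6 bp
  [178,186): 8 bp
  [186,197): 11 bp
  [197,201): 4 bp
  [201,212): 11 bp
  [212,221): 9 bp

[3,4,6,6,6,6,8,8,8,8,9,9,9,9,9,9,10,11,11,11,11,12,12,13,13]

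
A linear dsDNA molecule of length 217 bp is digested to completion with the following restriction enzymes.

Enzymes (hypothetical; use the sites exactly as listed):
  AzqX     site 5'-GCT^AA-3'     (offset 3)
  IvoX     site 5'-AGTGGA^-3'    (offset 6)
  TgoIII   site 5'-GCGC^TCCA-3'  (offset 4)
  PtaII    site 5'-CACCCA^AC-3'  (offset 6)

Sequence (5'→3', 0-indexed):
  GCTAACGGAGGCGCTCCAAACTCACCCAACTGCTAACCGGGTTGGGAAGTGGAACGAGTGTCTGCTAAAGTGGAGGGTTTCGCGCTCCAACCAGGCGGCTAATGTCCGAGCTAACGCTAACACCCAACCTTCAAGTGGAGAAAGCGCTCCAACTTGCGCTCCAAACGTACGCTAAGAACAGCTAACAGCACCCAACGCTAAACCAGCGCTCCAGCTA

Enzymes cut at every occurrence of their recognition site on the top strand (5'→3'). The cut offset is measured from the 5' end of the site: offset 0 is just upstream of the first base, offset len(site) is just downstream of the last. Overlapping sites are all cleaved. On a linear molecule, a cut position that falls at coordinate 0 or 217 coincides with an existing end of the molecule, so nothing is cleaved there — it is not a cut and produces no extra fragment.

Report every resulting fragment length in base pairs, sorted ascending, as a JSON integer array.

[3,5,6,6,8,8,8,8,10,10,11,11,11,12,12,13,13,14,14,15,19]

Scan for sites:
  AzqX GCTAA/3: at [0, 31, 63, 97, 109, 115, 170, 180, 196] ⇒ [3, 34, 66, 100, 112, 118, 173, 183, 199]
  IvoX AGTGGA/6: at [47, 68, 133] ⇒ [53, 74, 139]
  TgoIII GCGCTCCA/4: at [10, 81, 143, 155, 205] ⇒ [14, 85, 147, 159, 209]
  PtaII CACCCAAC/6: at [22, 120, 188] ⇒ [28, 126, 194]

All cut coordinates (distinct, sorted): [3, 14, 28, 34, 53, 66, 74, 85, 100, 112, 118, 126, 139, 147, 159, 173, 183, 194, 199, 209]

Fragment lengths:
  [0,3): 3 bp
  [3,14): 11 bp
  [14,28): 14 bp
  [28,34): 6 bp
  [34,53): 19 bp
  [53,66): 13 bp
  [66,74): 8 bp
  [74,85): 11 bp
  [85,100): 15 bp
  [100,112): 12 bp
  [112,118): 6 bp
  [118,126): 8 bp
  [126,139): 13 bp
  [139,147): 8 bp
  [147,159): 12 bp
  [159,173): 14 bp
  [173,183): 10 bp
  [183,194): 11 bp
  [194,199): 5 bp
  [199,209): 10 bp
  [209,217): 8 bp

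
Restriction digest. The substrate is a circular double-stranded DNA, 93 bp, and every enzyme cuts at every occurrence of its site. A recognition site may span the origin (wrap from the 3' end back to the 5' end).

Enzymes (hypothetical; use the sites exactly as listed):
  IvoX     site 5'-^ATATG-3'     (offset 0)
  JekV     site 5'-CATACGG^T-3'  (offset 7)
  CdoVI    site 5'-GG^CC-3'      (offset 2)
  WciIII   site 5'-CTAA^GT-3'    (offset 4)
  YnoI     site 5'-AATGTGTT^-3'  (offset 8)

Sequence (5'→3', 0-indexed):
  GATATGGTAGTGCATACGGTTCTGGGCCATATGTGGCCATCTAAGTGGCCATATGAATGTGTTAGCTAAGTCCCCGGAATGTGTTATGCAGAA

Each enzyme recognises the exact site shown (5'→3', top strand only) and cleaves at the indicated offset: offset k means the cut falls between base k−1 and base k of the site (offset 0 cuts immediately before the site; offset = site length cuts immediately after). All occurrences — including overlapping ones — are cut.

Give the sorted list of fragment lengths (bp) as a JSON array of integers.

Per-enzyme occurrences:
  IvoX (ATATG, off=0): starts [1, 28, 50] → cuts [1, 28, 50]
  JekV (CATACGGT, off=7): starts [12] → cuts [19]
  CdoVI (GGCC, off=2): starts [24, 34, 46] → cuts [26, 36, 48]
  WciIII (CTAAGT, off=4): starts [40, 65] → cuts [44, 69]
  YnoI (AATGTGTT, off=8): starts [55, 77] → cuts [63, 85]

Pooled cuts: [1, 19, 26, 28, 36, 44, 48, 50, 63, 69, 85]

Fragment lengths:
  1→19: 18 bp
  19→26: 7 bp
  26→28: 2 bp
  28→36: 8 bp
  36→44: 8 bp
  44→48: 4 bp
  48→50: 2 bp
  50→63: 13 bp
  63→69: 6 bp
  69→85: 16 bp
  85→1 (wrap): 93-85+1 = 9 bp

[2,2,4,6,7,8,8,9,13,16,18]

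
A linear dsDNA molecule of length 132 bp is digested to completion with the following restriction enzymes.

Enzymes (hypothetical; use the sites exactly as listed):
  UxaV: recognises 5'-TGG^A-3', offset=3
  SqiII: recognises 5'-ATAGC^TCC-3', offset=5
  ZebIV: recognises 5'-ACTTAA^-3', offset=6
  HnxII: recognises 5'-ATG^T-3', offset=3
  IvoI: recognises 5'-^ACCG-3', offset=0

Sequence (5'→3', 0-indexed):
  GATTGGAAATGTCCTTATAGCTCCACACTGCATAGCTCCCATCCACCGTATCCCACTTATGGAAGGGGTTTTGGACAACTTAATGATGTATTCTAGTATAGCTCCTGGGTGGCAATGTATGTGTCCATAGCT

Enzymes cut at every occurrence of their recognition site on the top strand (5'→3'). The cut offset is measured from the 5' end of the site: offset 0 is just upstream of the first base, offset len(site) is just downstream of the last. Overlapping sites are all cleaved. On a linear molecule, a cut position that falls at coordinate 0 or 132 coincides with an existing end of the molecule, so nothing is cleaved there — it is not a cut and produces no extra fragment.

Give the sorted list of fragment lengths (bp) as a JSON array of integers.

Site scan:
  UxaV TGGA/3: at [3, 59, 71] ⇒ [6, 62, 74]
  SqiII ATAGCTCC/5: at [16, 31, 97] ⇒ [21, 36, 102]
  ZebIV ACTTAA/6: at [77] ⇒ [83]
  HnxII ATGT/3: at [8, 85, 114, 118] ⇒ [11, 88, 117, 121]
  IvoI ACCG/0: at [44] ⇒ [44]

All cut coordinates (distinct, sorted): [6, 11, 21, 36, 44, 62, 74, 83, 88, 102, 117, 121]

Fragments:
  [0,6): 6 bp
  [6,11): 5 bp
  [11,21): 10 bp
  [21,36): 15 bp
  [36,44): 8 bp
  [44,62): 18 bp
  [62,74): 12 bp
  [74,83): 9 bp
  [83,88): 5 bp
  [88,102): 14 bp
  [102,117): 15 bp
  [117,121): 4 bp
  [121,132): 11 bp

[4,5,5,6,8,9,10,11,12,14,15,15,18]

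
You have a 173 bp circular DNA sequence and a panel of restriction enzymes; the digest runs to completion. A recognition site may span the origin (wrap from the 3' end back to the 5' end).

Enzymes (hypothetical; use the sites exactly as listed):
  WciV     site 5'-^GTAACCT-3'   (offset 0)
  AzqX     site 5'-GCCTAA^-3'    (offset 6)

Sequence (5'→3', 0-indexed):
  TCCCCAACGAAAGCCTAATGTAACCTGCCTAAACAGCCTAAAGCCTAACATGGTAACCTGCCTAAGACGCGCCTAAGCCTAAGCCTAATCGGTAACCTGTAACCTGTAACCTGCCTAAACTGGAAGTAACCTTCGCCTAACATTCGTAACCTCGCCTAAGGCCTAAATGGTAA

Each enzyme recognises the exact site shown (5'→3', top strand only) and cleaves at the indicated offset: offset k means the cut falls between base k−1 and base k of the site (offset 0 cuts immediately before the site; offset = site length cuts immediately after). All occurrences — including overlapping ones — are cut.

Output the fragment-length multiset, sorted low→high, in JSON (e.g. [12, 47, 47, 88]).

Site scan:
  WciV GTAACCT/0: at [19, 52, 91, 98, 105, 125, 145] ⇒ [19, 52, 91, 98, 105, 125, 145]
  AzqX GCCTAA/6: at [12, 26, 35, 42, 59, 70, 76, 82, 112, 134, 153, 160] ⇒ [18, 32, 41, 48, 65, 76, 82, 88, 118, 140, 159, 166]

All cut coordinates (distinct, sorted): [18, 19, 32, 41, 48, 52, 65, 76, 82, 88, 91, 98, 105, 118, 125, 140, 145, 159, 166]

Fragments:
  18→19: 1 bp
  19→32: 13 bp
  32→41: 9 bp
  41→48: 7 bp
  48→52: 4 bp
  52→65: 13 bp
  65→76: 11 bp
  76→82: 6 bp
  82→88: 6 bp
  88→91: 3 bp
  91→98: 7 bp
  98→105: 7 bp
  105→118: 13 bp
  118→125: 7 bp
  125→140: 15 bp
  140→145: 5 bp
  145→159: 14 bp
  159→166: 7 bp
  166→18 (wrap): 173-166+18 = 25 bp

[1,3,4,5,6,6,7,7,7,7,7,9,11,13,13,13,14,15,25]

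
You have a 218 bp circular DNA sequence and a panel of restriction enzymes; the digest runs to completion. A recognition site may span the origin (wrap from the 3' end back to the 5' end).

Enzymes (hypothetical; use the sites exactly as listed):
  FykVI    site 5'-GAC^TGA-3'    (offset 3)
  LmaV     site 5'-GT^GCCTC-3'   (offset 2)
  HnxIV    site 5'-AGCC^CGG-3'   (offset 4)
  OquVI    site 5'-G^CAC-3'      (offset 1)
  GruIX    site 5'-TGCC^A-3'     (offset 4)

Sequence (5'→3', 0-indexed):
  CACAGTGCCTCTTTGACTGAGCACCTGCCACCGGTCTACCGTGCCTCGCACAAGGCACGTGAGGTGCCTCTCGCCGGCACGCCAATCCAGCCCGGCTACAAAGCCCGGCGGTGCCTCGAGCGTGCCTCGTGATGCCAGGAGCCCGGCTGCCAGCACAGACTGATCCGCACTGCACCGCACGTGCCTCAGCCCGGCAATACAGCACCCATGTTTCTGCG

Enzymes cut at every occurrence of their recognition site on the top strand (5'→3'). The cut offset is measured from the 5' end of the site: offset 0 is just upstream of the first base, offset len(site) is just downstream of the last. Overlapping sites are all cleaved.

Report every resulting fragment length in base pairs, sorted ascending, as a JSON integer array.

Per-enzyme occurrences:
  FykVI GACTGA/3: at [14, 157] ⇒ [17, 160]
  LmaV GTGCCTC/2: at [4, 40, 63, 110, 121, 180] ⇒ [6, 42, 65, 112, 123, 182]
  HnxIV AGCCCGG/4: at [88, 101, 139, 187] ⇒ [92, 105, 143, 191]
  OquVI GCAC/1: at [20, 47, 54, 76, 152, 166, 171, 176, 201, 217] ⇒ [0, 21, 48, 55, 77, 153, 167, 172, 177, 202]
  GruIX TGCCA/4: at [25, 132, 147] ⇒ [29, 136, 151]

All cut coordinates (distinct, sorted): [0, 6, 17, 21, 29, 42, 48, 55, 65, 77, 92, 105, 112, 123, 136, 143, 151, 153, 160, 167, 172, 177, 182, 191, 202]

Fragment lengths:
  0→6: 6 bp
  6→17: 11 bp
  17→21: 4 bp
  21→29: 8 bp
  29→42: 13 bp
  42→48: 6 bp
  48→55: 7 bp
  55→65: 10 bp
  65→77: 12 bp
  77→92: 15 bp
  92→105: 13 bp
  105→112: 7 bp
  112→123: 11 bp
  123→136: 13 bp
  136→143: 7 bp
  143→151: 8 bp
  151→153: 2 bp
  153→160: 7 bp
  160→167: 7 bp
  167→172: 5 bp
  172→177: 5 bp
  177→182: 5 bp
  182→191: 9 bp
  191→202: 11 bp
  202→0 (wrap): 218-202+0 = 16 bp

[2,4,5,5,5,6,6,7,7,7,7,7,8,8,9,10,11,11,11,12,13,13,13,15,16]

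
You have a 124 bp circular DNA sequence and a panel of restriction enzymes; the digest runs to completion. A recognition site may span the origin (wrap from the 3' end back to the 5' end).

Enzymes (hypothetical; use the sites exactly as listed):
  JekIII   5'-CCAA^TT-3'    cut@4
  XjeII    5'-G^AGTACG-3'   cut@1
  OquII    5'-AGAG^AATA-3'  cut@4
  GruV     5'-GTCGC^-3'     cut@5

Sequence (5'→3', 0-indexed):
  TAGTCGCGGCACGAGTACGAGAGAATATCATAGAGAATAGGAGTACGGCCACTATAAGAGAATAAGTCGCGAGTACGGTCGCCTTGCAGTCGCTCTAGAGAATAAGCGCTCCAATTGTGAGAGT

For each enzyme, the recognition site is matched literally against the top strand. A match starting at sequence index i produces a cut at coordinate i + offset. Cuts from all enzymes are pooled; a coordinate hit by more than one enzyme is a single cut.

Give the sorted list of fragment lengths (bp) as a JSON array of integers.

Per-enzyme occurrences:
  JekIII CCAATT/4: at [110] ⇒ [114]
  XjeII GAGTACG/1: at [12, 40, 70] ⇒ [13, 41, 71]
  OquII AGAGAATA/4: at [19, 31, 56, 96] ⇒ [23, 35, 60, 100]
  GruV GTCGC/5: at [2, 65, 77, 88] ⇒ [7, 70, 82, 93]

Pooled cuts: [7, 13, 23, 35, 41, 60, 70, 71, 82, 93, 100, 114]

Fragment lengths:
  7→13: 6 bp
  13→23: 10 bp
  23→35: 12 bp
  35→41: 6 bp
  41→60: 19 bp
  60→70: 10 bp
  70→71: 1 bp
  71→82: 11 bp
  82→93: 11 bp
  93→100: 7 bp
  100→114: 14 bp
  114→7 (wrap): 124-114+7 = 17 bp

[1,6,6,7,10,10,11,11,12,14,17,19]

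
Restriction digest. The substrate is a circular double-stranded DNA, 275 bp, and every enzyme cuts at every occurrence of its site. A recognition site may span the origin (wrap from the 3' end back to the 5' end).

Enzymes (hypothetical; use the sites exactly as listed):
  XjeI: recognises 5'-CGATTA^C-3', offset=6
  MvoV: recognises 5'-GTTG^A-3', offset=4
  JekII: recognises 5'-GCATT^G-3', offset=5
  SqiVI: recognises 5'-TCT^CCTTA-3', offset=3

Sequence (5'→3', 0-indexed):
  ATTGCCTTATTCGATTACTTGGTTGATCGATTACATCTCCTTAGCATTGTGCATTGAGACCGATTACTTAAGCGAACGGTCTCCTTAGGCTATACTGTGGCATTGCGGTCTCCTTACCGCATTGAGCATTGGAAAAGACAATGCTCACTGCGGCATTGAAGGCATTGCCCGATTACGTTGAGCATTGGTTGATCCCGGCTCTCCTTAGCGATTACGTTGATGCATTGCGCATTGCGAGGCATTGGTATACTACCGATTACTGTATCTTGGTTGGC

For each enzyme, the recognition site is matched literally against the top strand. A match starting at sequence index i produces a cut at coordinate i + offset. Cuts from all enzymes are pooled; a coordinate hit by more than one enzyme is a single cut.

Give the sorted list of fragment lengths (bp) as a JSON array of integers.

[5,5,5,5,6,7,7,7,7,7,8,8,9,9,10,10,11,11,12,12,14,16,16,19,22,27]

Scan for sites:
  XjeI (CGATTAC, off=6): starts [11, 27, 60, 169, 208, 253] → cuts [17, 33, 66, 175, 214, 259]
  MvoV (GTTGA, off=4): starts [21, 176, 187, 215] → cuts [25, 180, 191, 219]
  JekII (GCATTG, off=5): starts [43, 50, 99, 118, 125, 152, 161, 181, 221, 228, 238, 273] → cuts [3, 48, 55, 104, 123, 130, 157, 166, 186, 226, 233, 243]
  SqiVI (TCTCCTTA, off=3): starts [35, 79, 108, 199] → cuts [38, 82, 111, 202]

Pooled cuts: [3, 17, 25, 33, 38, 48, 55, 66, 82, 104, 111, 123, 130, 157, 166, 175, 180, 186, 191, 202, 214, 219, 226, 233, 243, 259]

Fragment lengths:
  3→17: 14 bp
  17→25: 8 bp
  25→33: 8 bp
  33→38: 5 bp
  38→48: 10 bp
  48→55: 7 bp
  55→66: 11 bp
  66→82: 16 bp
  82→104: 22 bp
  104→111: 7 bp
  111→123: 12 bp
  123→130: 7 bp
  130→157: 27 bp
  157→166: 9 bp
  166→175: 9 bp
  175→180: 5 bp
  180→186: 6 bp
  186→191: 5 bp
  191→202: 11 bp
  202→214: 12 bp
  214→219: 5 bp
  219→226: 7 bp
  226→233: 7 bp
  233→243: 10 bp
  243→259: 16 bp
  259→3 (wrap): 275-259+3 = 19 bp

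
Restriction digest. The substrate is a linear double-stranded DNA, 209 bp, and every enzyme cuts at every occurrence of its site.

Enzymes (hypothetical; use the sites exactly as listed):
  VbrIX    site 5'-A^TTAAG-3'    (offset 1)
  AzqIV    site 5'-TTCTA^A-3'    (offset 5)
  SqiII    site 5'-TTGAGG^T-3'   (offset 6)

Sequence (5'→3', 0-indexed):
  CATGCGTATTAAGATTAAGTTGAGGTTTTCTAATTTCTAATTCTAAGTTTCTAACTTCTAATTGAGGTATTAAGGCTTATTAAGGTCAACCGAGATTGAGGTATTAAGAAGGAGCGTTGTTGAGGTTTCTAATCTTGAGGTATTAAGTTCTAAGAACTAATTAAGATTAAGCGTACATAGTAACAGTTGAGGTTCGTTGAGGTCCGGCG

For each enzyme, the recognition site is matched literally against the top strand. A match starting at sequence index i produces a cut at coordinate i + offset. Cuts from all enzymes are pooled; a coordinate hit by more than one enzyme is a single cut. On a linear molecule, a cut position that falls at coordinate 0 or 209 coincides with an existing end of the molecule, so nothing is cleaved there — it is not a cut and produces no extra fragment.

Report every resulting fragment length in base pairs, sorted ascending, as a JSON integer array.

Site scan:
  VbrIX ATTAAG/1: at [7, 13, 68, 78, 102, 141, 159, 165] ⇒ [8, 14, 69, 79, 103, 142, 160, 166]
  AzqIV TTCTAA/5: at [27, 34, 40, 48, 55, 126, 147] ⇒ [32, 39, 45, 53, 60, 131, 152]
  SqiII TTGAGGT/6: at [19, 61, 95, 119, 134, 186, 196] ⇒ [25, 67, 101, 125, 140, 192, 202]

All cut coordinates (distinct, sorted): [8, 14, 25, 32, 39, 45, 53, 60, 67, 69, 79, 101, 103, 125, 131, 140, 142, 152, 160, 166, 192, 202]

Fragment lengths:
  [0,8): 8 bp
  [8,14): 6 bp
  [14,25): 11 bp
  [25,32): 7 bp
  [32,39): 7 bp
  [39,45): 6 bp
  [45,53): 8 bp
  [53,60): 7 bp
  [60,67): 7 bp
  [67,69): 2 bp
  [69,79): 10 bp
  [79,101): 22 bp
  [101,103): 2 bp
  [103,125): 22 bp
  [125,131): 6 bp
  [131,140): 9 bp
  [140,142): 2 bp
  [142,152): 10 bp
  [152,160): 8 bp
  [160,166): 6 bp
  [166,192): 26 bp
  [192,202): 10 bp
  [202,209): 7 bp

[2,2,2,6,6,6,6,7,7,7,7,7,8,8,8,9,10,10,10,11,22,22,26]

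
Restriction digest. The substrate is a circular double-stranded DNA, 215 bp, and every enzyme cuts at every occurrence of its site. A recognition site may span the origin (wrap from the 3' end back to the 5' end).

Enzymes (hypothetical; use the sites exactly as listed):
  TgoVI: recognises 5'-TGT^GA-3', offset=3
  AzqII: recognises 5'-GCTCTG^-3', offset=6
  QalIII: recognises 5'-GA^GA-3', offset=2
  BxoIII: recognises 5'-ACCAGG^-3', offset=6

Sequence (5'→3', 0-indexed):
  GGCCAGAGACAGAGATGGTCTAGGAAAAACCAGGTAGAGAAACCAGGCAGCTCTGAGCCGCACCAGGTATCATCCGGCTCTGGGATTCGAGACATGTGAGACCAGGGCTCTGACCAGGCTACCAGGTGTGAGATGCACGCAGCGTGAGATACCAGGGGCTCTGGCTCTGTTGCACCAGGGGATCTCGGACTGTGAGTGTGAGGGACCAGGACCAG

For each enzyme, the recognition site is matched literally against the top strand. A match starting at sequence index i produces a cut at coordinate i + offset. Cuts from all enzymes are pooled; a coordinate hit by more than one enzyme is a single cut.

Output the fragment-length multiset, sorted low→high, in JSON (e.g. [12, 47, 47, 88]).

Per-enzyme occurrences:
  TgoVI TGTGA/3: at [94, 126, 190, 196] ⇒ [97, 129, 193, 199]
  AzqII GCTCTG/6: at [49, 76, 106, 157, 163] ⇒ [55, 82, 112, 163, 169]
  QalIII GAGA/2: at [5, 11, 36, 88, 97, 129, 145] ⇒ [7, 13, 38, 90, 99, 131, 147]
  BxoIII ACCAGG/6: at [28, 41, 61, 100, 112, 120, 150, 173, 204, 210] ⇒ [1, 34, 47, 67, 106, 118, 126, 156, 179, 210]

Pooled cuts: [1, 7, 13, 34, 38, 47, 55, 67, 82, 90, 97, 99, 106, 112, 118, 126, 129, 131, 147, 156, 163, 169, 179, 193, 199, 210]

Fragment lengths:
  1→7: 6 bp
  7→13: 6 bp
  13→34: 21 bp
  34→38: 4 bp
  38→47: 9 bp
  47→55: 8 bp
  55→67: 12 bp
  67→82: 15 bp
  82→90: 8 bp
  90→97: 7 bp
  97→99: 2 bp
  99→106: 7 bp
  106→112: 6 bp
  112→118: 6 bp
  118→126: 8 bp
  126→129: 3 bp
  129→131: 2 bp
  131→147: 16 bp
  147→156: 9 bp
  156→163: 7 bp
  163→169: 6 bp
  169→179: 10 bp
  179→193: 14 bp
  193→199: 6 bp
  199→210: 11 bp
  210→1 (wrap): 215-210+1 = 6 bp

[2,2,3,4,6,6,6,6,6,6,6,7,7,7,8,8,8,9,9,10,11,12,14,15,16,21]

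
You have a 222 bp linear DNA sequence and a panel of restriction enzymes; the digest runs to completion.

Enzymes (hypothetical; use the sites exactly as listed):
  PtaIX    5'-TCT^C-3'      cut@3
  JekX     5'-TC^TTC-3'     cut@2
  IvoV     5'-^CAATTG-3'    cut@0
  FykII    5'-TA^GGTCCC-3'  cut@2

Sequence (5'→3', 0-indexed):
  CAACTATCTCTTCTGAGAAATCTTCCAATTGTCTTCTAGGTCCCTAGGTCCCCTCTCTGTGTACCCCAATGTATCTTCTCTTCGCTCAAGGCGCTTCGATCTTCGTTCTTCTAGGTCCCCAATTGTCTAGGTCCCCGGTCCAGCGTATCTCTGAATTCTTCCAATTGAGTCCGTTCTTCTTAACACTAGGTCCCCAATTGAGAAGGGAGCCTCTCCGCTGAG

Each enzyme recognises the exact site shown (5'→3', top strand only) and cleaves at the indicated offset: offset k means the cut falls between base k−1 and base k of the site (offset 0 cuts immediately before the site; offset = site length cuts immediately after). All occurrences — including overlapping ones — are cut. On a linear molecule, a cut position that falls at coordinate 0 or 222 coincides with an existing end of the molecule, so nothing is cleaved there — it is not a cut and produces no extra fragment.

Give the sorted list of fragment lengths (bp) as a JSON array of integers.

[1,1,3,3,4,5,5,6,6,7,8,8,8,8,9,10,10,12,12,15,19,20,21,21]

Site scan:
  PtaIX (TCTC, off=3): starts [6, 53, 76, 147, 211] → cuts [9, 56, 79, 150, 214]
  JekX (TCTTC, off=2): starts [8, 20, 31, 73, 78, 99, 106, 156, 174] → cuts [10, 22, 33, 75, 80, 101, 108, 158, 176]
  IvoV (CAATTG, off=0): starts [25, 119, 161, 194] → cuts [25, 119, 161, 194]
  FykII (TAGGTCCC, off=2): starts [36, 44, 111, 127, 186] → cuts [38, 46, 113, 129, 188]

Pooled cuts: [9, 10, 22, 25, 33, 38, 46, 56, 75, 79, 80, 101, 108, 113, 119, 129, 150, 158, 161, 176, 188, 194, 214]

Fragment lengths:
  [0,9): 9 bp
  [9,10): 1 bp
  [10,22): 12 bp
  [22,25): 3 bp
  [25,33): 8 bp
  [33,38): 5 bp
  [38,46): 8 bp
  [46,56): 10 bp
  [56,75): 19 bp
  [75,79): 4 bp
  [79,80): 1 bp
  [80,101): 21 bp
  [101,108): 7 bp
  [108,113): 5 bp
  [113,119): 6 bp
  [119,129): 10 bp
  [129,150): 21 bp
  [150,158): 8 bp
  [158,161): 3 bp
  [161,176): 15 bp
  [176,188): 12 bp
  [188,194): 6 bp
  [194,214): 20 bp
  [214,222): 8 bp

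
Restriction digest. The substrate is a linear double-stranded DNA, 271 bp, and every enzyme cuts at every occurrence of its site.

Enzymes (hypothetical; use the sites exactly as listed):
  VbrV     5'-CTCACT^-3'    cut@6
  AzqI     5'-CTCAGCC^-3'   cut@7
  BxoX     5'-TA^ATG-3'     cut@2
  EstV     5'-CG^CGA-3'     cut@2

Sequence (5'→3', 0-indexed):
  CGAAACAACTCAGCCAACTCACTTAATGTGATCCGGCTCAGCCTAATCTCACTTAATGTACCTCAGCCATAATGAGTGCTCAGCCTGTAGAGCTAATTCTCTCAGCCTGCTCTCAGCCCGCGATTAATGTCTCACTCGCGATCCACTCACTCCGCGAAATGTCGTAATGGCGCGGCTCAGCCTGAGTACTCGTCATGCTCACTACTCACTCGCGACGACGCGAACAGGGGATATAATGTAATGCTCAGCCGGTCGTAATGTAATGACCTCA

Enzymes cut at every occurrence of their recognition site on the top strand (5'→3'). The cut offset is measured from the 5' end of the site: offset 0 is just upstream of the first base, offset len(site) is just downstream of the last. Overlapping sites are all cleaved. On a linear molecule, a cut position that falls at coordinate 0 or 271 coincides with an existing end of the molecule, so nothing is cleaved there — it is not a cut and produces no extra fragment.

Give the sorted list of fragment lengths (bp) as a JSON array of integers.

[2,2,2,2,2,3,3,5,5,6,7,7,8,8,9,10,10,10,11,12,13,13,14,15,15,16,18,21,22]

Per-enzyme occurrences:
  VbrV CTCACT/6: at [17, 47, 130, 145, 197, 204] ⇒ [23, 53, 136, 151, 203, 210]
  AzqI CTCAGCC/7: at [8, 36, 61, 78, 100, 111, 175, 243] ⇒ [15, 43, 68, 85, 107, 118, 182, 250]
  BxoX TAATG/2: at [23, 53, 69, 124, 164, 233, 238, 255, 260] ⇒ [25, 55, 71, 126, 166, 235, 240, 257, 262]
  EstV CGCGA/2: at [118, 136, 152, 210, 218] ⇒ [120, 138, 154, 212, 220]

Pooled cuts: [15, 23, 25, 43, 53, 55, 68, 71, 85, 107, 118, 120, 126, 136, 138, 151, 154, 166, 182, 203, 210, 212, 220, 235, 240, 250, 257, 262]

Fragments:
  [0,15): 15 bp
  [15,23): 8 bp
  [23,25): 2 bp
  [25,43): 18 bp
  [43,53): 10 bp
  [53,55): 2 bp
  [55,68): 13 bp
  [68,71): 3 bp
  [71,85): 14 bp
  [85,107): 22 bp
  [107,118): 11 bp
  [118,120): 2 bp
  [120,126): 6 bp
  [126,136): 10 bp
  [136,138): 2 bp
  [138,151): 13 bp
  [151,154): 3 bp
  [154,166): 12 bp
  [166,182): 16 bp
  [182,203): 21 bp
  [203,210): 7 bp
  [210,212): 2 bp
  [212,220): 8 bp
  [220,235): 15 bp
  [235,240): 5 bp
  [240,250): 10 bp
  [250,257): 7 bp
  [257,262): 5 bp
  [262,271): 9 bp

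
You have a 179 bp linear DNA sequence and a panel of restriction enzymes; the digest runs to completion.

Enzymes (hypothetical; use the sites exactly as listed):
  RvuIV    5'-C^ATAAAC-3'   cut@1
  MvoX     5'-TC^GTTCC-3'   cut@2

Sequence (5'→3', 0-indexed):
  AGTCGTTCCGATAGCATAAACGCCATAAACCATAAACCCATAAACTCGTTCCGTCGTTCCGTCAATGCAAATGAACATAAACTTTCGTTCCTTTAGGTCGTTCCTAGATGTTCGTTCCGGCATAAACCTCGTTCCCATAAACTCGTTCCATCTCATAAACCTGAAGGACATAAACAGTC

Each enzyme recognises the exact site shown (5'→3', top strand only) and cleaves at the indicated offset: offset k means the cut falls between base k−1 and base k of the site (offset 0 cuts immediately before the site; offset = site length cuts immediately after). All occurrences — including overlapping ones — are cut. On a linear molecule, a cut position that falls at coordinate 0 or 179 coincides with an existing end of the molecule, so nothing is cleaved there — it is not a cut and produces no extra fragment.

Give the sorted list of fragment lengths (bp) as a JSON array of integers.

[4,6,7,8,8,8,8,8,9,9,10,10,10,11,13,14,15,21]

Site scan:
  RvuIV (CATAAAC, off=1): starts [14, 23, 30, 38, 75, 120, 135, 153, 168] → cuts [15, 24, 31, 39, 76, 121, 136, 154, 169]
  MvoX (TCGTTCC, off=2): starts [2, 45, 53, 84, 97, 111, 128, 142] → cuts [4, 47, 55, 86, 99, 113, 130, 144]

All cut coordinates (distinct, sorted): [4, 15, 24, 31, 39, 47, 55, 76, 86, 99, 113, 121, 130, 136, 144, 154, 169]

Fragment lengths:
  [0,4): 4 bp
  [4,15): 11 bp
  [15,24): 9 bp
  [24,31): 7 bp
  [31,39): 8 bp
  [39,47): 8 bp
  [47,55): 8 bp
  [55,76): 21 bp
  [76,86): 10 bp
  [86,99): 13 bp
  [99,113): 14 bp
  [113,121): 8 bp
  [121,130): 9 bp
  [130,136): 6 bp
  [136,144): 8 bp
  [144,154): 10 bp
  [154,169): 15 bp
  [169,179): 10 bp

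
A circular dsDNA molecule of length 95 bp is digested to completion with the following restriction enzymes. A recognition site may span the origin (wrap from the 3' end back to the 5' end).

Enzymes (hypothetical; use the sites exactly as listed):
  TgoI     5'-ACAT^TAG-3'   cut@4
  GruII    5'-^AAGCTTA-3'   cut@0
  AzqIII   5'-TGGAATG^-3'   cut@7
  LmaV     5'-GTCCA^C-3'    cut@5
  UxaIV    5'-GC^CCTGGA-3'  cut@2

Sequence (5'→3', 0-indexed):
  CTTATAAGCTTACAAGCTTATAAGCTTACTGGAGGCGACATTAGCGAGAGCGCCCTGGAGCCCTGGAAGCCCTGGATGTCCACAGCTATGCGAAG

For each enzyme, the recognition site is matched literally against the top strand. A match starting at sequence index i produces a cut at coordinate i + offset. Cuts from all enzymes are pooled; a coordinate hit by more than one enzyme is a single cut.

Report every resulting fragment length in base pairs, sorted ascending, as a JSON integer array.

Site scan:
  TgoI (ACATTAG, off=4): starts [37] → cuts [41]
  GruII (AAGCTTA, off=0): starts [5, 13, 21, 92] → cuts [5, 13, 21, 92]
  AzqIII (TGGAATG, off=7): no sites
  LmaV (GTCCAC, off=5): starts [77] → cuts [82]
  UxaIV (GCCCTGGA, off=2): starts [51, 59, 68] → cuts [53, 61, 70]

Pooled cuts: [5, 13, 21, 41, 53, 61, 70, 82, 92]

Fragment lengths:
  5→13: 8 bp
  13→21: 8 bp
  21→41: 20 bp
  41→53: 12 bp
  53→61: 8 bp
  61→70: 9 bp
  70→82: 12 bp
  82→92: 10 bp
  92→5 (wrap): 95-92+5 = 8 bp

[8,8,8,8,9,10,12,12,20]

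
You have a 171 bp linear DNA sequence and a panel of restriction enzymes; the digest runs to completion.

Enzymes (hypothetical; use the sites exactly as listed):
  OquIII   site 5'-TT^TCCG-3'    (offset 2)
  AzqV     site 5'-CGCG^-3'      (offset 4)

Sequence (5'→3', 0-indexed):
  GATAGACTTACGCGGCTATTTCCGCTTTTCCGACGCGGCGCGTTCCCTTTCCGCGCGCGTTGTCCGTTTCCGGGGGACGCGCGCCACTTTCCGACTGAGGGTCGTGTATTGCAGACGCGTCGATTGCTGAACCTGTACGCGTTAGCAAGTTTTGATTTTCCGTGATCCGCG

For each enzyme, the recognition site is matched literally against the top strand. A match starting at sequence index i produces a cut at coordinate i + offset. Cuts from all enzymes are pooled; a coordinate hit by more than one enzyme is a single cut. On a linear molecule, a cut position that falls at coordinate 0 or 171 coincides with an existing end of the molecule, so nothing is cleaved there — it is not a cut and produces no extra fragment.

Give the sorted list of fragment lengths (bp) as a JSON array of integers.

Site scan:
  OquIII (TTTCCG, off=2): starts [18, 26, 47, 66, 87, 156] → cuts [20, 28, 49, 68, 89, 158]
  AzqV (CGCG, off=4): starts [10, 33, 38, 51, 53, 55, 77, 79, 115, 137, 167] → cuts [14, 37, 42, 55, 57, 59, 81, 83, 119, 141] (position 171 is a terminus of the linear molecule — no cut)

All cut coordinates (distinct, sorted): [14, 20, 28, 37, 42, 49, 55, 57, 59, 68, 81, 83, 89, 119, 141, 158]

Fragments:
  [0,14): 14 bp
  [14,20): 6 bp
  [20,28): 8 bp
  [28,37): 9 bp
  [37,42): 5 bp
  [42,49): 7 bp
  [49,55): 6 bp
  [55,57): 2 bp
  [57,59): 2 bp
  [59,68): 9 bp
  [68,81): 13 bp
  [81,83): 2 bp
  [83,89): 6 bp
  [89,119): 30 bp
  [119,141): 22 bp
  [141,158): 17 bp
  [158,171): 13 bp

[2,2,2,5,6,6,6,7,8,9,9,13,13,14,17,22,30]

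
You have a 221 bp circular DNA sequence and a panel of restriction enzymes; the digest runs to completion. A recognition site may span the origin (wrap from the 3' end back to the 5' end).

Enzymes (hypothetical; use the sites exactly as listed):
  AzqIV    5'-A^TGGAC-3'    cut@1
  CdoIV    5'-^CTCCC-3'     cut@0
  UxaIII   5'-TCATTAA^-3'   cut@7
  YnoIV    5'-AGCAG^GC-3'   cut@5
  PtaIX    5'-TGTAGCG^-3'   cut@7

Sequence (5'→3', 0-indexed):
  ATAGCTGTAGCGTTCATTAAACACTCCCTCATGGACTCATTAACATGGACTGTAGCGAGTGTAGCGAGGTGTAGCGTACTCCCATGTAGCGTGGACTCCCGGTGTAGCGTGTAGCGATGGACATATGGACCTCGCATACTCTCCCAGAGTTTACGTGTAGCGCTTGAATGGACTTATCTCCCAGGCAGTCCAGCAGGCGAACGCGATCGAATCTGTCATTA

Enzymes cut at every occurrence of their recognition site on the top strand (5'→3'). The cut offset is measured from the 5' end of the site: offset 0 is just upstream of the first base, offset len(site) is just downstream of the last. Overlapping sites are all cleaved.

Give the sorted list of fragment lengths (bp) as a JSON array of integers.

[1,2,2,3,4,6,7,8,8,8,9,9,10,11,12,12,13,14,15,19,22,26]

Site scan:
  AzqIV ATGGAC/1: at [30, 44, 116, 124, 167] ⇒ [31, 45, 117, 125, 168]
  CdoIV CTCCC/0: at [23, 78, 95, 140, 177] ⇒ [23, 78, 95, 140, 177]
  UxaIII TCATTAA/7: at [13, 36, 215] ⇒ [1, 20, 43]
  YnoIV AGCAGGC/5: at [191] ⇒ [196]
  PtaIX TGTAGCG/7: at [5, 50, 59, 69, 84, 102, 109, 155] ⇒ [12, 57, 66, 76, 91, 109, 116, 162]

All cut coordinates (distinct, sorted): [1, 12, 20, 23, 31, 43, 45, 57, 66, 76, 78, 91, 95, 109, 116, 117, 125, 140, 162, 168, 177, 196]

Fragments:
  1→12: 11 bp
  12→20: 8 bp
  20→23: 3 bp
  23→31: 8 bp
  31→43: 12 bp
  43→45: 2 bp
  45→57: 12 bp
  57→66: 9 bp
  66→76: 10 bp
  76→78: 2 bp
  78→91: 13 bp
  91→95: 4 bp
  95→109: 14 bp
  109→116: 7 bp
  116→117: 1 bp
  117→125: 8 bp
  125→140: 15 bp
  140→162: 22 bp
  162→168: 6 bp
  168→177: 9 bp
  177→196: 19 bp
  196→1 (wrap): 221-196+1 = 26 bp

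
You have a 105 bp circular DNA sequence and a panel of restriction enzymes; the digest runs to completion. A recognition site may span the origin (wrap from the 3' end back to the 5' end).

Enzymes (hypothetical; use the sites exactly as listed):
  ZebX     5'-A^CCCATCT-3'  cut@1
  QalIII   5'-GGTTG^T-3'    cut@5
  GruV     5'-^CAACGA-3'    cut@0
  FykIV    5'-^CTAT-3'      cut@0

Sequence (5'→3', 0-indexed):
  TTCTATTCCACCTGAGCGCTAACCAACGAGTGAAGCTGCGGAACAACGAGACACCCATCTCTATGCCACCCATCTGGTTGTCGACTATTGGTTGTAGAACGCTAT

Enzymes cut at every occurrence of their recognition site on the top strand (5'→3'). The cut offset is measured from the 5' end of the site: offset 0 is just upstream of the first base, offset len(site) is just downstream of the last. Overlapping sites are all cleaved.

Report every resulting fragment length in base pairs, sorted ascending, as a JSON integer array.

Per-enzyme occurrences:
  ZebX (ACCCATCT, off=1): starts [52, 67] → cuts [53, 68]
  QalIII (GGTTGT, off=5): starts [75, 89] → cuts [80, 94]
  GruV (CAACGA, off=0): starts [23, 43] → cuts [23, 43]
  FykIV (CTAT, off=0): starts [2, 60, 84, 101] → cuts [2, 60, 84, 101]

Pooled cuts: [2, 23, 43, 53, 60, 68, 80, 84, 94, 101]

Fragment lengths:
  2→23: 21 bp
  23→43: 20 bp
  43→53: 10 bp
  53→60: 7 bp
  60→68: 8 bp
  68→80: 12 bp
  80→84: 4 bp
  84→94: 10 bp
  94→101: 7 bp
  101→2 (wrap): 105-101+2 = 6 bp

[4,6,7,7,8,10,10,12,20,21]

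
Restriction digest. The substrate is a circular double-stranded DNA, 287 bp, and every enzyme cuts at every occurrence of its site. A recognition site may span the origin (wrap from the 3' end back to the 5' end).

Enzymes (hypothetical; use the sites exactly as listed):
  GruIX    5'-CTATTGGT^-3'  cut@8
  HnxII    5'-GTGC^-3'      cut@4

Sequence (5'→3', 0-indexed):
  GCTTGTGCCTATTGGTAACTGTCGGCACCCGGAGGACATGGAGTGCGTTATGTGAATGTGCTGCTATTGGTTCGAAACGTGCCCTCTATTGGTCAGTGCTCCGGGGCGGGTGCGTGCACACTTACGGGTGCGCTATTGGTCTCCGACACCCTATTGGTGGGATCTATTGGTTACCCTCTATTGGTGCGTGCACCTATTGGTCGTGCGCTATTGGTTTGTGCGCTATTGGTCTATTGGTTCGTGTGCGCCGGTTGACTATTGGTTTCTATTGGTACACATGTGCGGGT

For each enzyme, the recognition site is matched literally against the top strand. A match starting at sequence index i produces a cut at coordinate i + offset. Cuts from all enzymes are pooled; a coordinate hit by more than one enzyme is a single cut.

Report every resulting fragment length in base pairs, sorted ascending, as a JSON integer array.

[2,4,4,5,6,6,6,6,8,8,8,9,9,9,10,10,10,10,11,11,13,14,14,14,15,17,18,30]

Site scan:
  GruIX CTATTGGT/8: at [8, 63, 85, 132, 150, 163, 177, 193, 207, 222, 230, 255, 265] ⇒ [16, 71, 93, 140, 158, 171, 185, 201, 215, 230, 238, 263, 273]
  HnxII GTGC/4: at [4, 42, 57, 78, 95, 109, 113, 127, 183, 187, 202, 217, 242, 279, 285] ⇒ [2, 8, 46, 61, 82, 99, 113, 117, 131, 187, 191, 206, 221, 246, 283]

All cut coordinates (distinct, sorted): [2, 8, 16, 46, 61, 71, 82, 93, 99, 113, 117, 131, 140, 158, 171, 185, 187, 191, 201, 206, 215, 221, 230, 238, 246, 263, 273, 283]

Fragment lengths:
  2→8: 6 bp
  8→16: 8 bp
  16→46: 30 bp
  46→61: 15 bp
  61→71: 10 bp
  71→82: 11 bp
  82→93: 11 bp
  93→99: 6 bp
  99→113: 14 bp
  113→117: 4 bp
  117→131: 14 bp
  131→140: 9 bp
  140→158: 18 bp
  158→171: 13 bp
  171→185: 14 bp
  185→187: 2 bp
  187→191: 4 bp
  191→201: 10 bp
  201→206: 5 bp
  206→215: 9 bp
  215→221: 6 bp
  221→230: 9 bp
  230→238: 8 bp
  238→246: 8 bp
  246→263: 17 bp
  263→273: 10 bp
  273→283: 10 bp
  283→2 (wrap): 287-283+2 = 6 bp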